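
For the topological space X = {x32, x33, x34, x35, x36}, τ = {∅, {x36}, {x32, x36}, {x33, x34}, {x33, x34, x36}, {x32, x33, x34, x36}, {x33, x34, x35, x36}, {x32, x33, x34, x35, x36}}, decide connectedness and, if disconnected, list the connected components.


(X, τ) is connected.

Find clopen sets (U ∈ τ with X ∖ U ∈ τ):
  U = ∅, X ∖ U = {x32, x33, x34, x35, x36} — both open, so U is clopen.
  U = {x32, x33, x34, x35, x36}, X ∖ U = ∅ — both open, so U is clopen.
Only trivial clopens (∅ and X) exist, so (X, τ) is connected.
Compute connected components by grouping points that agree on all clopens:
  component: {x32, x33, x34, x35, x36}


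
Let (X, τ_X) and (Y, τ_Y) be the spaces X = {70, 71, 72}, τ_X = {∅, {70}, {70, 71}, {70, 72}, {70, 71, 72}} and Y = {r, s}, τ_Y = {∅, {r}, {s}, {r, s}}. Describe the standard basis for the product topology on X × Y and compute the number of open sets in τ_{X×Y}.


Basis B = {∅ × ∅, {70} × {r}, {70} × {s}, {70} × {r, s}, {70, 71} × {r}, {70, 72} × {r}, {70, 71} × {s}, {70, 72} × {s}, {70, 71, 72} × {r}, {70, 71, 72} × {s}, {70, 71} × {r, s}, {70, 72} × {r, s}, {70, 71, 72} × {r, s}}; |τ_{X×Y}| = 25.

Enumerate products U × V with U ∈ τ_X, V ∈ τ_Y (deduplicated):
  ∅ × ∅ = {} (∅)
  {70} × {r} = {(70,r)}
  {70} × {s} = {(70,s)}
  {70} × {r, s} = {(70,r), (70,s)}
  {70, 71} × {r} = {(70,r), (71,r)}
  {70, 72} × {r} = {(70,r), (72,r)}
  {70, 71} × {s} = {(70,s), (71,s)}
  {70, 72} × {s} = {(70,s), (72,s)}
  {70, 71, 72} × {r} = {(70,r), (71,r), (72,r)}
  {70, 71, 72} × {s} = {(70,s), (71,s), (72,s)}
  {70, 71} × {r, s} = {(70,r), (70,s), (71,r), (71,s)}
  {70, 72} × {r, s} = {(70,r), (70,s), (72,r), (72,s)}
  {70, 71, 72} × {r, s} = {(70,r), (70,s), (71,r), (71,s), (72,r), (72,s)}
These 13 distinct sets form the basis B.
Close under arbitrary unions to get τ_{X×Y}; counting gives |τ_{X×Y}| = 25.


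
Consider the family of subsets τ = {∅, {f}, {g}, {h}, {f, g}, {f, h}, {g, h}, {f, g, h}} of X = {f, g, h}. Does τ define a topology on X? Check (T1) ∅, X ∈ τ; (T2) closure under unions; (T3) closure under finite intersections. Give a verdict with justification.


τ IS a topology on X.

Axiom (T1): ∅ ∈ τ? Yes; X ∈ τ? Yes.
Axiom (T2/T3): check pairwise unions and intersections of members of τ.
All pairwise intersections and unions checked — each lies in τ. Therefore τ satisfies (T1), (T2), (T3): it IS a topology on X.


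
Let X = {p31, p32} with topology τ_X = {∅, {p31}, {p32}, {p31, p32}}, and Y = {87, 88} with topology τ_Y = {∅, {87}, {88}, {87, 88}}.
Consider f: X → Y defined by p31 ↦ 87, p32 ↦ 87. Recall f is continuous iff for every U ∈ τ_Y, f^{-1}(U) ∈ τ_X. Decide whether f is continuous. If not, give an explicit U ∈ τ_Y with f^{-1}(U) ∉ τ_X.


f IS continuous.

Compute f^{-1}(U) for each U ∈ τ_Y:
  U = ∅: f^{-1}(U) = ∅ ∈ τ_X ✓.
  U = {87}: f^{-1}(U) = {p31, p32} ∈ τ_X ✓.
  U = {88}: f^{-1}(U) = ∅ ∈ τ_X ✓.
  U = {87, 88}: f^{-1}(U) = {p31, p32} ∈ τ_X ✓.
Every preimage lies in τ_X, so f IS continuous.


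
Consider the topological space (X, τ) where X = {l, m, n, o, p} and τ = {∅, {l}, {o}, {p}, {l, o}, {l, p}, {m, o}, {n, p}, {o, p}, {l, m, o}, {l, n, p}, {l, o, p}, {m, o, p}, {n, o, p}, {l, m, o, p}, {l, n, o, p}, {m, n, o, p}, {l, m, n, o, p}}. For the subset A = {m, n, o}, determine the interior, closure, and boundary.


int(A) = {m, o}, cl(A) = {m, n, o}, ∂A = {n}.

Closed sets in (X, τ) are complements of opens:
  closed(X, τ) = {∅, {l}, {m}, {n}, {l, m}, {l, n}, {m, n}, {m, o}, {n, p}, {l, m, n}, {l, m, o}, {l, n, p}, {m, n, o}, {m, n, p}, {l, m, n, o}, {l, m, n, p}, {m, n, o, p}, {l, m, n, o, p}}.
int(A) = ⋃ {U ∈ τ : U ⊆ A}. Opens contained in A: ∅, {o}, {m, o}.
Taking the union of these: int(A) = {m, o}.
cl(A) = ⋂ {C closed : A ⊆ C}. Closed sets containing A: {m, n, o}, {l, m, n, o}, {m, n, o, p}, {l, m, n, o, p}.
Intersecting these: cl(A) = {m, n, o}.
∂A = cl(A) ∖ int(A) = {m, n, o} ∖ {m, o} = {n}.


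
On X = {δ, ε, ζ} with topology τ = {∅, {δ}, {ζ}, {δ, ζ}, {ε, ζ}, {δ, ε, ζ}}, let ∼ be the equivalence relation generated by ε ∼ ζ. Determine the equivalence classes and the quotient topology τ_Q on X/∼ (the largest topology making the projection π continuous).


X/∼ = {[δ], [ε=ζ]}; |τ_Q| = 4.

Equivalence classes: [δ], [ε=ζ].
Quotient map π: X → X/∼ sends δ ↦ [δ], ε ↦ [ε=ζ], ζ ↦ [ε=ζ].
For each subset V ⊆ X/∼, compute π^{-1}(V) ⊆ X and check whether π^{-1}(V) ∈ τ. V is open in τ_Q iff π^{-1}(V) ∈ τ.
  V = {}: π^{-1}(V) = ∅ ∈ τ ✓.
  V = {[δ]}: π^{-1}(V) = {δ} ∈ τ ✓.
  V = {[ε=ζ]}: π^{-1}(V) = {ε, ζ} ∈ τ ✓.
  V = {[δ], [ε=ζ]}: π^{-1}(V) = {δ, ε, ζ} ∈ τ ✓.
Open sets in the quotient: τ_Q = {{}, {[δ]}, {[ε=ζ]}, {[δ], [ε=ζ]}} (4 elements).


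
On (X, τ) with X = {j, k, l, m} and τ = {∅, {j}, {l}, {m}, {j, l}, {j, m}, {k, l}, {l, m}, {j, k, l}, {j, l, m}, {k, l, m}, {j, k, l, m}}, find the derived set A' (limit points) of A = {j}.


A' = ∅

For each x ∈ X, list the open sets U ∈ τ with x ∈ U, then check whether U ∩ (A ∖ {x}) ≠ ∅ for every such U.
  x = j: open {j} ∋ x has {j} ∩ (A ∖ {j}) = ∅, so x is NOT a limit point.
  x = k: open {k, l} ∋ x has {k, l} ∩ (A ∖ {k}) = ∅, so x is NOT a limit point.
  x = l: open {l} ∋ x has {l} ∩ (A ∖ {l}) = ∅, so x is NOT a limit point.
  x = m: open {m} ∋ x has {m} ∩ (A ∖ {m}) = ∅, so x is NOT a limit point.
Collecting: A' = ∅.


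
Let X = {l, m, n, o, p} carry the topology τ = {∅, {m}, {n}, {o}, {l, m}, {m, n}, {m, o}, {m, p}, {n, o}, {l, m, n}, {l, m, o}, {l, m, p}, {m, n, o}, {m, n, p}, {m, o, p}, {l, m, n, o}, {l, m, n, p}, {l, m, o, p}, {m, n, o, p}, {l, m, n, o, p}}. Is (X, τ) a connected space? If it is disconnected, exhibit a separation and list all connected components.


(X, τ) is disconnected; components = [{n}, {o}, {l, m, p}].

Find clopen sets (U ∈ τ with X ∖ U ∈ τ):
  U = ∅, X ∖ U = {l, m, n, o, p} — both open, so U is clopen.
  U = {n}, X ∖ U = {l, m, o, p} — both open, so U is clopen.
  U = {o}, X ∖ U = {l, m, n, p} — both open, so U is clopen.
  U = {n, o}, X ∖ U = {l, m, p} — both open, so U is clopen.
  U = {l, m, p}, X ∖ U = {n, o} — both open, so U is clopen.
  U = {l, m, n, p}, X ∖ U = {o} — both open, so U is clopen.
  U = {l, m, o, p}, X ∖ U = {n} — both open, so U is clopen.
  U = {l, m, n, o, p}, X ∖ U = ∅ — both open, so U is clopen.
Nontrivial clopen(s) exist: e.g. {l, m, o, p}. So (X, τ) is disconnected.
Compute connected components by grouping points that agree on all clopens:
  component: {n}
  component: {o}
  component: {l, m, p}


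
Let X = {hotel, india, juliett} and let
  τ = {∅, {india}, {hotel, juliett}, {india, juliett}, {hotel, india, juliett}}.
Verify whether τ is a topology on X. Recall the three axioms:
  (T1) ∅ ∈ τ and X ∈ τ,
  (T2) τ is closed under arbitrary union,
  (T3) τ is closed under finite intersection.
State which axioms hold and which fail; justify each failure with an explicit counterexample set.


τ is NOT a topology on X.

Axiom (T1): ∅ ∈ τ? Yes; X ∈ τ? Yes.
Axiom (T2/T3): check pairwise unions and intersections of members of τ.
Counterexample for (T3): {hotel, juliett} ∩ {india, juliett} = {juliett} ∉ τ. Therefore τ is NOT a topology.


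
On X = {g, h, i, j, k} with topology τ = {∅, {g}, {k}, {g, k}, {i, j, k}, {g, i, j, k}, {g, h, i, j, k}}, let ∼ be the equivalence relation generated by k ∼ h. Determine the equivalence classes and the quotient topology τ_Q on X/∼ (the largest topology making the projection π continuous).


X/∼ = {[g], [h=k], [i], [j]}; |τ_Q| = 3.

Equivalence classes: [g], [h=k], [i], [j].
Quotient map π: X → X/∼ sends g ↦ [g], h ↦ [h=k], i ↦ [i], j ↦ [j], k ↦ [h=k].
For each subset V ⊆ X/∼, compute π^{-1}(V) ⊆ X and check whether π^{-1}(V) ∈ τ. V is open in τ_Q iff π^{-1}(V) ∈ τ.
  V = {}: π^{-1}(V) = ∅ ∈ τ ✓.
  V = {[g]}: π^{-1}(V) = {g} ∈ τ ✓.
  V = {[h=k]}: π^{-1}(V) = {h, k} ∉ τ ✗.
  V = {[g], [h=k]}: π^{-1}(V) = {g, h, k} ∉ τ ✗.
  V = {[i]}: π^{-1}(V) = {i} ∉ τ ✗.
  V = {[g], [i]}: π^{-1}(V) = {g, i} ∉ τ ✗.
  V = {[h=k], [i]}: π^{-1}(V) = {h, i, k} ∉ τ ✗.
  V = {[g], [h=k], [i]}: π^{-1}(V) = {g, h, i, k} ∉ τ ✗.
  V = {[j]}: π^{-1}(V) = {j} ∉ τ ✗.
  V = {[g], [j]}: π^{-1}(V) = {g, j} ∉ τ ✗.
  V = {[h=k], [j]}: π^{-1}(V) = {h, j, k} ∉ τ ✗.
  V = {[g], [h=k], [j]}: π^{-1}(V) = {g, h, j, k} ∉ τ ✗.
  V = {[i], [j]}: π^{-1}(V) = {i, j} ∉ τ ✗.
  V = {[g], [i], [j]}: π^{-1}(V) = {g, i, j} ∉ τ ✗.
  V = {[h=k], [i], [j]}: π^{-1}(V) = {h, i, j, k} ∉ τ ✗.
  V = {[g], [h=k], [i], [j]}: π^{-1}(V) = {g, h, i, j, k} ∈ τ ✓.
Open sets in the quotient: τ_Q = {{}, {[g]}, {[g], [h=k], [i], [j]}} (3 elements).


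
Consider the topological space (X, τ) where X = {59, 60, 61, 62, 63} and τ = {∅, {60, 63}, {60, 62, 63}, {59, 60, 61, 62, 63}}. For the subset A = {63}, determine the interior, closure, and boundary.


int(A) = ∅, cl(A) = {59, 60, 61, 62, 63}, ∂A = {59, 60, 61, 62, 63}.

Closed sets in (X, τ) are complements of opens:
  closed(X, τ) = {∅, {59, 61}, {59, 61, 62}, {59, 60, 61, 62, 63}}.
int(A) = ⋃ {U ∈ τ : U ⊆ A}. Opens contained in A: ∅.
Taking the union of these: int(A) = ∅.
cl(A) = ⋂ {C closed : A ⊆ C}. Closed sets containing A: {59, 60, 61, 62, 63}.
Intersecting these: cl(A) = {59, 60, 61, 62, 63}.
∂A = cl(A) ∖ int(A) = {59, 60, 61, 62, 63} ∖ ∅ = {59, 60, 61, 62, 63}.


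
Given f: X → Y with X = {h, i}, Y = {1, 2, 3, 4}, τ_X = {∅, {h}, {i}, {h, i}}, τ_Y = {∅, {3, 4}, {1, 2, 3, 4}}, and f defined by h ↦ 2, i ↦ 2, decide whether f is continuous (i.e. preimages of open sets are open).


f IS continuous.

Compute f^{-1}(U) for each U ∈ τ_Y:
  U = ∅: f^{-1}(U) = ∅ ∈ τ_X ✓.
  U = {3, 4}: f^{-1}(U) = ∅ ∈ τ_X ✓.
  U = {1, 2, 3, 4}: f^{-1}(U) = {h, i} ∈ τ_X ✓.
Every preimage lies in τ_X, so f IS continuous.


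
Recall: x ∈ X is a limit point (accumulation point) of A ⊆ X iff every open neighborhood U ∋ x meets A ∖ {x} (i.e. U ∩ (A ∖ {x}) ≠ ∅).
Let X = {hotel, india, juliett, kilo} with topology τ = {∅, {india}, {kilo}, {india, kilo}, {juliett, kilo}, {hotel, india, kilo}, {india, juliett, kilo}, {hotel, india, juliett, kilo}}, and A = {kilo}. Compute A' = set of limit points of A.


A' = {hotel, juliett}

For each x ∈ X, list the open sets U ∈ τ with x ∈ U, then check whether U ∩ (A ∖ {x}) ≠ ∅ for every such U.
  x = hotel: opens ∋ x are {hotel, india, kilo}, {hotel, india, juliett, kilo}; each meets A ∖ {hotel}, so x IS a limit point.
  x = india: open {india} ∋ x has {india} ∩ (A ∖ {india}) = ∅, so x is NOT a limit point.
  x = juliett: opens ∋ x are {juliett, kilo}, {india, juliett, kilo}, {hotel, india, juliett, kilo}; each meets A ∖ {juliett}, so x IS a limit point.
  x = kilo: open {kilo} ∋ x has {kilo} ∩ (A ∖ {kilo}) = ∅, so x is NOT a limit point.
Collecting: A' = {hotel, juliett}.


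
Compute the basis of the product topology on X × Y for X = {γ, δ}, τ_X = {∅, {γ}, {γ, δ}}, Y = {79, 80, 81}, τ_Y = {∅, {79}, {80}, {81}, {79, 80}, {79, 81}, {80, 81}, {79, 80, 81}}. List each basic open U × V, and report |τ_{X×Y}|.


Basis B = {∅ × ∅, {γ} × {79}, {γ} × {80}, {γ} × {81}, {γ} × {79, 80}, {γ} × {79, 81}, {γ, δ} × {79}, {γ} × {80, 81}, {γ, δ} × {80}, {γ, δ} × {81}, {γ} × {79, 80, 81}, {γ, δ} × {79, 80}, {γ, δ} × {79, 81}, {γ, δ} × {80, 81}, {γ, δ} × {79, 80, 81}}; |τ_{X×Y}| = 27.

Enumerate products U × V with U ∈ τ_X, V ∈ τ_Y (deduplicated):
  ∅ × ∅ = {} (∅)
  {γ} × {79} = {(γ,79)}
  {γ} × {80} = {(γ,80)}
  {γ} × {81} = {(γ,81)}
  {γ} × {79, 80} = {(γ,79), (γ,80)}
  {γ} × {79, 81} = {(γ,79), (γ,81)}
  {γ, δ} × {79} = {(γ,79), (δ,79)}
  {γ} × {80, 81} = {(γ,80), (γ,81)}
  {γ, δ} × {80} = {(γ,80), (δ,80)}
  {γ, δ} × {81} = {(γ,81), (δ,81)}
  {γ} × {79, 80, 81} = {(γ,79), (γ,80), (γ,81)}
  {γ, δ} × {79, 80} = {(γ,79), (γ,80), (δ,79), (δ,80)}
  {γ, δ} × {79, 81} = {(γ,79), (γ,81), (δ,79), (δ,81)}
  {γ, δ} × {80, 81} = {(γ,80), (γ,81), (δ,80), (δ,81)}
  {γ, δ} × {79, 80, 81} = {(γ,79), (γ,80), (γ,81), (δ,79), (δ,80), (δ,81)}
These 15 distinct sets form the basis B.
Close under arbitrary unions to get τ_{X×Y}; counting gives |τ_{X×Y}| = 27.


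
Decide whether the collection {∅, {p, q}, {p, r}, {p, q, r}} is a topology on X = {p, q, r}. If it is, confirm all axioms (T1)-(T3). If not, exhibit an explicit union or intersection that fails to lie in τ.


τ is NOT a topology on X.

Axiom (T1): ∅ ∈ τ? Yes; X ∈ τ? Yes.
Axiom (T2/T3): check pairwise unions and intersections of members of τ.
Counterexample for (T3): {p, q} ∩ {p, r} = {p} ∉ τ. Therefore τ is NOT a topology.


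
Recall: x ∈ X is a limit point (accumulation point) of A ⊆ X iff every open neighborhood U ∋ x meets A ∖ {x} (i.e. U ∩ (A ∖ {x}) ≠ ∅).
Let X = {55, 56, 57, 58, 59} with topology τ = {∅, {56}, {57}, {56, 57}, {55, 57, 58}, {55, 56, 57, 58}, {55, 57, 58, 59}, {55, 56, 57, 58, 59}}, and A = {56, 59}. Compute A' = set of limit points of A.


A' = ∅

For each x ∈ X, list the open sets U ∈ τ with x ∈ U, then check whether U ∩ (A ∖ {x}) ≠ ∅ for every such U.
  x = 55: open {55, 57, 58} ∋ x has {55, 57, 58} ∩ (A ∖ {55}) = ∅, so x is NOT a limit point.
  x = 56: open {56} ∋ x has {56} ∩ (A ∖ {56}) = ∅, so x is NOT a limit point.
  x = 57: open {57} ∋ x has {57} ∩ (A ∖ {57}) = ∅, so x is NOT a limit point.
  x = 58: open {55, 57, 58} ∋ x has {55, 57, 58} ∩ (A ∖ {58}) = ∅, so x is NOT a limit point.
  x = 59: open {55, 57, 58, 59} ∋ x has {55, 57, 58, 59} ∩ (A ∖ {59}) = ∅, so x is NOT a limit point.
Collecting: A' = ∅.


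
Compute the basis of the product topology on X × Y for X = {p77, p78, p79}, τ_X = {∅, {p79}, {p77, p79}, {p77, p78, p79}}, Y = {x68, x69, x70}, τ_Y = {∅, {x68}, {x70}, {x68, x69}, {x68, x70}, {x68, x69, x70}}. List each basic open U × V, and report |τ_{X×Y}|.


Basis B = {∅ × ∅, {p79} × {x68}, {p79} × {x70}, {p77, p79} × {x68}, {p77, p79} × {x70}, {p79} × {x68, x69}, {p79} × {x68, x70}, {p77, p78, p79} × {x68}, {p77, p78, p79} × {x70}, {p79} × {x68, x69, x70}, {p77, p79} × {x68, x69}, {p77, p79} × {x68, x70}, {p77, p79} × {x68, x69, x70}, {p77, p78, p79} × {x68, x69}, {p77, p78, p79} × {x68, x70}, {p77, p78, p79} × {x68, x69, x70}}; |τ_{X×Y}| = 40.

Enumerate products U × V with U ∈ τ_X, V ∈ τ_Y (deduplicated):
  ∅ × ∅ = {} (∅)
  {p79} × {x68} = {(p79,x68)}
  {p79} × {x70} = {(p79,x70)}
  {p77, p79} × {x68} = {(p77,x68), (p79,x68)}
  {p77, p79} × {x70} = {(p77,x70), (p79,x70)}
  {p79} × {x68, x69} = {(p79,x68), (p79,x69)}
  {p79} × {x68, x70} = {(p79,x68), (p79,x70)}
  {p77, p78, p79} × {x68} = {(p77,x68), (p78,x68), (p79,x68)}
  {p77, p78, p79} × {x70} = {(p77,x70), (p78,x70), (p79,x70)}
  {p79} × {x68, x69, x70} = {(p79,x68), (p79,x69), (p79,x70)}
  {p77, p79} × {x68, x69} = {(p77,x68), (p77,x69), (p79,x68), (p79,x69)}
  {p77, p79} × {x68, x70} = {(p77,x68), (p77,x70), (p79,x68), (p79,x70)}
  {p77, p79} × {x68, x69, x70} = {(p77,x68), (p77,x69), (p77,x70), (p79,x68), (p79,x69), (p79,x70)}
  {p77, p78, p79} × {x68, x69} = {(p77,x68), (p77,x69), (p78,x68), (p78,x69), (p79,x68), (p79,x69)}
  {p77, p78, p79} × {x68, x70} = {(p77,x68), (p77,x70), (p78,x68), (p78,x70), (p79,x68), (p79,x70)}
  {p77, p78, p79} × {x68, x69, x70} = {(p77,x68), (p77,x69), (p77,x70), (p78,x68), (p78,x69), (p78,x70), (p79,x68), (p79,x69), (p79,x70)}
These 16 distinct sets form the basis B.
Close under arbitrary unions to get τ_{X×Y}; counting gives |τ_{X×Y}| = 40.


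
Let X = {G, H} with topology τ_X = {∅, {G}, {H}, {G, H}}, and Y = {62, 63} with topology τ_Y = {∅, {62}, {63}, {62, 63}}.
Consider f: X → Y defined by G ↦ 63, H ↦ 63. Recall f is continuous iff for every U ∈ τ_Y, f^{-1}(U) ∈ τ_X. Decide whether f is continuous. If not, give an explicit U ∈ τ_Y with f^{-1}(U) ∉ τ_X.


f IS continuous.

Compute f^{-1}(U) for each U ∈ τ_Y:
  U = ∅: f^{-1}(U) = ∅ ∈ τ_X ✓.
  U = {62}: f^{-1}(U) = ∅ ∈ τ_X ✓.
  U = {63}: f^{-1}(U) = {G, H} ∈ τ_X ✓.
  U = {62, 63}: f^{-1}(U) = {G, H} ∈ τ_X ✓.
Every preimage lies in τ_X, so f IS continuous.


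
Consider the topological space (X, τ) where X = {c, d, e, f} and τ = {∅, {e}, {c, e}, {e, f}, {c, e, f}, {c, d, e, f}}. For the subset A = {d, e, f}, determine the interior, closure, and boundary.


int(A) = {e, f}, cl(A) = {c, d, e, f}, ∂A = {c, d}.

Closed sets in (X, τ) are complements of opens:
  closed(X, τ) = {∅, {d}, {c, d}, {d, f}, {c, d, f}, {c, d, e, f}}.
int(A) = ⋃ {U ∈ τ : U ⊆ A}. Opens contained in A: ∅, {e}, {e, f}.
Taking the union of these: int(A) = {e, f}.
cl(A) = ⋂ {C closed : A ⊆ C}. Closed sets containing A: {c, d, e, f}.
Intersecting these: cl(A) = {c, d, e, f}.
∂A = cl(A) ∖ int(A) = {c, d, e, f} ∖ {e, f} = {c, d}.


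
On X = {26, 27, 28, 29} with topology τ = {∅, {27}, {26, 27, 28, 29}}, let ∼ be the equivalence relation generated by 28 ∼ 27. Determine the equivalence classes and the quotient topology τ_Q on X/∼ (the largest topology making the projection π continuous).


X/∼ = {[26], [27=28], [29]}; |τ_Q| = 2.

Equivalence classes: [26], [27=28], [29].
Quotient map π: X → X/∼ sends 26 ↦ [26], 27 ↦ [27=28], 28 ↦ [27=28], 29 ↦ [29].
For each subset V ⊆ X/∼, compute π^{-1}(V) ⊆ X and check whether π^{-1}(V) ∈ τ. V is open in τ_Q iff π^{-1}(V) ∈ τ.
  V = {}: π^{-1}(V) = ∅ ∈ τ ✓.
  V = {[26]}: π^{-1}(V) = {26} ∉ τ ✗.
  V = {[27=28]}: π^{-1}(V) = {27, 28} ∉ τ ✗.
  V = {[26], [27=28]}: π^{-1}(V) = {26, 27, 28} ∉ τ ✗.
  V = {[29]}: π^{-1}(V) = {29} ∉ τ ✗.
  V = {[26], [29]}: π^{-1}(V) = {26, 29} ∉ τ ✗.
  V = {[27=28], [29]}: π^{-1}(V) = {27, 28, 29} ∉ τ ✗.
  V = {[26], [27=28], [29]}: π^{-1}(V) = {26, 27, 28, 29} ∈ τ ✓.
Open sets in the quotient: τ_Q = {{}, {[26], [27=28], [29]}} (2 elements).


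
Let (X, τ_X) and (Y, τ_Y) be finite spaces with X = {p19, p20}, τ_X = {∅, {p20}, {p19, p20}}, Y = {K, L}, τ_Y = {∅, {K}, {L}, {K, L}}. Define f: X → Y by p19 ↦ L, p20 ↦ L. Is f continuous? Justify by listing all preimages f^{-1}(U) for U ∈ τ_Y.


f IS continuous.

Compute f^{-1}(U) for each U ∈ τ_Y:
  U = ∅: f^{-1}(U) = ∅ ∈ τ_X ✓.
  U = {K}: f^{-1}(U) = ∅ ∈ τ_X ✓.
  U = {L}: f^{-1}(U) = {p19, p20} ∈ τ_X ✓.
  U = {K, L}: f^{-1}(U) = {p19, p20} ∈ τ_X ✓.
Every preimage lies in τ_X, so f IS continuous.


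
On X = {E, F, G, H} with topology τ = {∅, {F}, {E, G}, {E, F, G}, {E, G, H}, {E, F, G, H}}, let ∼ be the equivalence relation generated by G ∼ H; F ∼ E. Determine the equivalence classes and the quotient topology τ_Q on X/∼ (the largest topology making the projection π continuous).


X/∼ = {[E=F], [G=H]}; |τ_Q| = 2.

Equivalence classes: [E=F], [G=H].
Quotient map π: X → X/∼ sends E ↦ [E=F], F ↦ [E=F], G ↦ [G=H], H ↦ [G=H].
For each subset V ⊆ X/∼, compute π^{-1}(V) ⊆ X and check whether π^{-1}(V) ∈ τ. V is open in τ_Q iff π^{-1}(V) ∈ τ.
  V = {}: π^{-1}(V) = ∅ ∈ τ ✓.
  V = {[E=F]}: π^{-1}(V) = {E, F} ∉ τ ✗.
  V = {[G=H]}: π^{-1}(V) = {G, H} ∉ τ ✗.
  V = {[E=F], [G=H]}: π^{-1}(V) = {E, F, G, H} ∈ τ ✓.
Open sets in the quotient: τ_Q = {{}, {[E=F], [G=H]}} (2 elements).


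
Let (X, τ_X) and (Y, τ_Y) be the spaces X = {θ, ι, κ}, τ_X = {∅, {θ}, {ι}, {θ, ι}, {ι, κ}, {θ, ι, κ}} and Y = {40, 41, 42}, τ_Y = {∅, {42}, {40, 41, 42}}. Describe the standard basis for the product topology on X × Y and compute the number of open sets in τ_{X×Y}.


Basis B = {∅ × ∅, {θ} × {42}, {ι} × {42}, {θ, ι} × {42}, {ι, κ} × {42}, {θ} × {40, 41, 42}, {θ, ι, κ} × {42}, {ι} × {40, 41, 42}, {θ, ι} × {40, 41, 42}, {ι, κ} × {40, 41, 42}, {θ, ι, κ} × {40, 41, 42}}; |τ_{X×Y}| = 18.

Enumerate products U × V with U ∈ τ_X, V ∈ τ_Y (deduplicated):
  ∅ × ∅ = {} (∅)
  {θ} × {42} = {(θ,42)}
  {ι} × {42} = {(ι,42)}
  {θ, ι} × {42} = {(θ,42), (ι,42)}
  {ι, κ} × {42} = {(ι,42), (κ,42)}
  {θ} × {40, 41, 42} = {(θ,40), (θ,41), (θ,42)}
  {θ, ι, κ} × {42} = {(θ,42), (ι,42), (κ,42)}
  {ι} × {40, 41, 42} = {(ι,40), (ι,41), (ι,42)}
  {θ, ι} × {40, 41, 42} = {(θ,40), (θ,41), (θ,42), (ι,40), (ι,41), (ι,42)}
  {ι, κ} × {40, 41, 42} = {(ι,40), (ι,41), (ι,42), (κ,40), (κ,41), (κ,42)}
  {θ, ι, κ} × {40, 41, 42} = {(θ,40), (θ,41), (θ,42), (ι,40), (ι,41), (ι,42), (κ,40), (κ,41), (κ,42)}
These 11 distinct sets form the basis B.
Close under arbitrary unions to get τ_{X×Y}; counting gives |τ_{X×Y}| = 18.


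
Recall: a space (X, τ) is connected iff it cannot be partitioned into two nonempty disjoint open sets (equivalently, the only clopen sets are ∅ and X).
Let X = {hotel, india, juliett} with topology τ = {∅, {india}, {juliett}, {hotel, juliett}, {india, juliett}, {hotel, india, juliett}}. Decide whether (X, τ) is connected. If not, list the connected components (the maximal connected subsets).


(X, τ) is disconnected; components = [{india}, {hotel, juliett}].

Find clopen sets (U ∈ τ with X ∖ U ∈ τ):
  U = ∅, X ∖ U = {hotel, india, juliett} — both open, so U is clopen.
  U = {india}, X ∖ U = {hotel, juliett} — both open, so U is clopen.
  U = {hotel, juliett}, X ∖ U = {india} — both open, so U is clopen.
  U = {hotel, india, juliett}, X ∖ U = ∅ — both open, so U is clopen.
Nontrivial clopen(s) exist: e.g. {hotel, juliett}. So (X, τ) is disconnected.
Compute connected components by grouping points that agree on all clopens:
  component: {india}
  component: {hotel, juliett}


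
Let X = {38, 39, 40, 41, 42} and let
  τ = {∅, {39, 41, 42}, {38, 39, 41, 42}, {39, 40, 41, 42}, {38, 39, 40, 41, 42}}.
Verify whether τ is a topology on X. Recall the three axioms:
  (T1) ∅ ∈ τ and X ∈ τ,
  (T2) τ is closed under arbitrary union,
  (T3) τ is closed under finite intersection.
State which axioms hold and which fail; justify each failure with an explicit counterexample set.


τ IS a topology on X.

Axiom (T1): ∅ ∈ τ? Yes; X ∈ τ? Yes.
Axiom (T2/T3): check pairwise unions and intersections of members of τ.
All pairwise intersections and unions checked — each lies in τ. Therefore τ satisfies (T1), (T2), (T3): it IS a topology on X.


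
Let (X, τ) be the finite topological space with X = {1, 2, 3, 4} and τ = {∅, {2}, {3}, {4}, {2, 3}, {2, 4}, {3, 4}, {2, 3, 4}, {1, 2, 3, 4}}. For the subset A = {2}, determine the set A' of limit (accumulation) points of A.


A' = {1}

For each x ∈ X, list the open sets U ∈ τ with x ∈ U, then check whether U ∩ (A ∖ {x}) ≠ ∅ for every such U.
  x = 1: opens ∋ x are {1, 2, 3, 4}; each meets A ∖ {1}, so x IS a limit point.
  x = 2: open {2} ∋ x has {2} ∩ (A ∖ {2}) = ∅, so x is NOT a limit point.
  x = 3: open {3} ∋ x has {3} ∩ (A ∖ {3}) = ∅, so x is NOT a limit point.
  x = 4: open {4} ∋ x has {4} ∩ (A ∖ {4}) = ∅, so x is NOT a limit point.
Collecting: A' = {1}.


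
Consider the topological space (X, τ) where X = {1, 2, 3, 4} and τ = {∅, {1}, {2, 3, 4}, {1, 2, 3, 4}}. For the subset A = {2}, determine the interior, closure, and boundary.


int(A) = ∅, cl(A) = {2, 3, 4}, ∂A = {2, 3, 4}.

Closed sets in (X, τ) are complements of opens:
  closed(X, τ) = {∅, {1}, {2, 3, 4}, {1, 2, 3, 4}}.
int(A) = ⋃ {U ∈ τ : U ⊆ A}. Opens contained in A: ∅.
Taking the union of these: int(A) = ∅.
cl(A) = ⋂ {C closed : A ⊆ C}. Closed sets containing A: {2, 3, 4}, {1, 2, 3, 4}.
Intersecting these: cl(A) = {2, 3, 4}.
∂A = cl(A) ∖ int(A) = {2, 3, 4} ∖ ∅ = {2, 3, 4}.


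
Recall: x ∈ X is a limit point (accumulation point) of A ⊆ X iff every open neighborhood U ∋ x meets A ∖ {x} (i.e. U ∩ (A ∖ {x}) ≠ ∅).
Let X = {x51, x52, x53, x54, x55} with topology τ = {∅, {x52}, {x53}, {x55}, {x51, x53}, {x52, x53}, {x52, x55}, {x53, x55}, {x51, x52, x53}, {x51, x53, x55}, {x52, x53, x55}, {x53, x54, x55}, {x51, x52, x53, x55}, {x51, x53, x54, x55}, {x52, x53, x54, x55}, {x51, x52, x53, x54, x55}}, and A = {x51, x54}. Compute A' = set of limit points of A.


A' = ∅

For each x ∈ X, list the open sets U ∈ τ with x ∈ U, then check whether U ∩ (A ∖ {x}) ≠ ∅ for every such U.
  x = x51: open {x51, x53} ∋ x has {x51, x53} ∩ (A ∖ {x51}) = ∅, so x is NOT a limit point.
  x = x52: open {x52} ∋ x has {x52} ∩ (A ∖ {x52}) = ∅, so x is NOT a limit point.
  x = x53: open {x53} ∋ x has {x53} ∩ (A ∖ {x53}) = ∅, so x is NOT a limit point.
  x = x54: open {x53, x54, x55} ∋ x has {x53, x54, x55} ∩ (A ∖ {x54}) = ∅, so x is NOT a limit point.
  x = x55: open {x55} ∋ x has {x55} ∩ (A ∖ {x55}) = ∅, so x is NOT a limit point.
Collecting: A' = ∅.


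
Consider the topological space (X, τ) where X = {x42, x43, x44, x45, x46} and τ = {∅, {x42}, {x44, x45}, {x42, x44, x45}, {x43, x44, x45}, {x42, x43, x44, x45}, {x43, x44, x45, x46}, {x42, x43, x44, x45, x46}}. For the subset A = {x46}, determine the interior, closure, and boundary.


int(A) = ∅, cl(A) = {x46}, ∂A = {x46}.

Closed sets in (X, τ) are complements of opens:
  closed(X, τ) = {∅, {x42}, {x46}, {x42, x46}, {x43, x46}, {x42, x43, x46}, {x43, x44, x45, x46}, {x42, x43, x44, x45, x46}}.
int(A) = ⋃ {U ∈ τ : U ⊆ A}. Opens contained in A: ∅.
Taking the union of these: int(A) = ∅.
cl(A) = ⋂ {C closed : A ⊆ C}. Closed sets containing A: {x46}, {x42, x46}, {x43, x46}, {x42, x43, x46}, {x43, x44, x45, x46}, {x42, x43, x44, x45, x46}.
Intersecting these: cl(A) = {x46}.
∂A = cl(A) ∖ int(A) = {x46} ∖ ∅ = {x46}.


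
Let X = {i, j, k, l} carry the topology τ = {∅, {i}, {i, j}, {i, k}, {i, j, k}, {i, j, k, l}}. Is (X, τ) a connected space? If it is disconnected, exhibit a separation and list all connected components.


(X, τ) is connected.

Find clopen sets (U ∈ τ with X ∖ U ∈ τ):
  U = ∅, X ∖ U = {i, j, k, l} — both open, so U is clopen.
  U = {i, j, k, l}, X ∖ U = ∅ — both open, so U is clopen.
Only trivial clopens (∅ and X) exist, so (X, τ) is connected.
Compute connected components by grouping points that agree on all clopens:
  component: {i, j, k, l}


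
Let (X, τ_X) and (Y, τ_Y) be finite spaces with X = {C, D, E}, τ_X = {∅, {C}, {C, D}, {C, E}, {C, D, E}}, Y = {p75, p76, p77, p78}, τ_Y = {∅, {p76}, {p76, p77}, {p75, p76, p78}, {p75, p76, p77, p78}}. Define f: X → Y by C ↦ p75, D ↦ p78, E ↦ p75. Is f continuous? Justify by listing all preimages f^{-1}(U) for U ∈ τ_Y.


f IS continuous.

Compute f^{-1}(U) for each U ∈ τ_Y:
  U = ∅: f^{-1}(U) = ∅ ∈ τ_X ✓.
  U = {p76}: f^{-1}(U) = ∅ ∈ τ_X ✓.
  U = {p76, p77}: f^{-1}(U) = ∅ ∈ τ_X ✓.
  U = {p75, p76, p78}: f^{-1}(U) = {C, D, E} ∈ τ_X ✓.
  U = {p75, p76, p77, p78}: f^{-1}(U) = {C, D, E} ∈ τ_X ✓.
Every preimage lies in τ_X, so f IS continuous.


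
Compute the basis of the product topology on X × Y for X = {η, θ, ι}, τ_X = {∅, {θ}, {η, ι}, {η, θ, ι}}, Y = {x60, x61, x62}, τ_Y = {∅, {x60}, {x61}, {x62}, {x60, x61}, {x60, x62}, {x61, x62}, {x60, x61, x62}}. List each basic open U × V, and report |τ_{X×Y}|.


Basis B = {∅ × ∅, {θ} × {x60}, {θ} × {x61}, {θ} × {x62}, {η, ι} × {x60}, {η, ι} × {x61}, {η, ι} × {x62}, {θ} × {x60, x61}, {θ} × {x60, x62}, {θ} × {x61, x62}, {η, θ, ι} × {x60}, {η, θ, ι} × {x61}, {η, θ, ι} × {x62}, {θ} × {x60, x61, x62}, {η, ι} × {x60, x61}, {η, ι} × {x60, x62}, {η, ι} × {x61, x62}, {η, ι} × {x60, x61, x62}, {η, θ, ι} × {x60, x61}, {η, θ, ι} × {x60, x62}, {η, θ, ι} × {x61, x62}, {η, θ, ι} × {x60, x61, x62}}; |τ_{X×Y}| = 64.

Enumerate products U × V with U ∈ τ_X, V ∈ τ_Y (deduplicated):
  ∅ × ∅ = {} (∅)
  {θ} × {x60} = {(θ,x60)}
  {θ} × {x61} = {(θ,x61)}
  {θ} × {x62} = {(θ,x62)}
  {η, ι} × {x60} = {(η,x60), (ι,x60)}
  {η, ι} × {x61} = {(η,x61), (ι,x61)}
  {η, ι} × {x62} = {(η,x62), (ι,x62)}
  {θ} × {x60, x61} = {(θ,x60), (θ,x61)}
  {θ} × {x60, x62} = {(θ,x60), (θ,x62)}
  {θ} × {x61, x62} = {(θ,x61), (θ,x62)}
  {η, θ, ι} × {x60} = {(η,x60), (θ,x60), (ι,x60)}
  {η, θ, ι} × {x61} = {(η,x61), (θ,x61), (ι,x61)}
  {η, θ, ι} × {x62} = {(η,x62), (θ,x62), (ι,x62)}
  {θ} × {x60, x61, x62} = {(θ,x60), (θ,x61), (θ,x62)}
  {η, ι} × {x60, x61} = {(η,x60), (η,x61), (ι,x60), (ι,x61)}
  {η, ι} × {x60, x62} = {(η,x60), (η,x62), (ι,x60), (ι,x62)}
  {η, ι} × {x61, x62} = {(η,x61), (η,x62), (ι,x61), (ι,x62)}
  {η, ι} × {x60, x61, x62} = {(η,x60), (η,x61), (η,x62), (ι,x60), (ι,x61), (ι,x62)}
  {η, θ, ι} × {x60, x61} = {(η,x60), (η,x61), (θ,x60), (θ,x61), (ι,x60), (ι,x61)}
  {η, θ, ι} × {x60, x62} = {(η,x60), (η,x62), (θ,x60), (θ,x62), (ι,x60), (ι,x62)}
  {η, θ, ι} × {x61, x62} = {(η,x61), (η,x62), (θ,x61), (θ,x62), (ι,x61), (ι,x62)}
  {η, θ, ι} × {x60, x61, x62} = {(η,x60), (η,x61), (η,x62), (θ,x60), (θ,x61), (θ,x62), (ι,x60), (ι,x61), (ι,x62)}
These 22 distinct sets form the basis B.
Close under arbitrary unions to get τ_{X×Y}; counting gives |τ_{X×Y}| = 64.


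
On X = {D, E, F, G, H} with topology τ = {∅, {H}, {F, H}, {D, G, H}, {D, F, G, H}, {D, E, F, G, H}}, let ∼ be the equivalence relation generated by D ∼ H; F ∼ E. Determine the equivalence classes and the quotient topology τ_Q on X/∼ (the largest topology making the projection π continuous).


X/∼ = {[D=H], [E=F], [G]}; |τ_Q| = 3.

Equivalence classes: [D=H], [E=F], [G].
Quotient map π: X → X/∼ sends D ↦ [D=H], E ↦ [E=F], F ↦ [E=F], G ↦ [G], H ↦ [D=H].
For each subset V ⊆ X/∼, compute π^{-1}(V) ⊆ X and check whether π^{-1}(V) ∈ τ. V is open in τ_Q iff π^{-1}(V) ∈ τ.
  V = {}: π^{-1}(V) = ∅ ∈ τ ✓.
  V = {[D=H]}: π^{-1}(V) = {D, H} ∉ τ ✗.
  V = {[E=F]}: π^{-1}(V) = {E, F} ∉ τ ✗.
  V = {[D=H], [E=F]}: π^{-1}(V) = {D, E, F, H} ∉ τ ✗.
  V = {[G]}: π^{-1}(V) = {G} ∉ τ ✗.
  V = {[D=H], [G]}: π^{-1}(V) = {D, G, H} ∈ τ ✓.
  V = {[E=F], [G]}: π^{-1}(V) = {E, F, G} ∉ τ ✗.
  V = {[D=H], [E=F], [G]}: π^{-1}(V) = {D, E, F, G, H} ∈ τ ✓.
Open sets in the quotient: τ_Q = {{}, {[D=H], [G]}, {[D=H], [E=F], [G]}} (3 elements).


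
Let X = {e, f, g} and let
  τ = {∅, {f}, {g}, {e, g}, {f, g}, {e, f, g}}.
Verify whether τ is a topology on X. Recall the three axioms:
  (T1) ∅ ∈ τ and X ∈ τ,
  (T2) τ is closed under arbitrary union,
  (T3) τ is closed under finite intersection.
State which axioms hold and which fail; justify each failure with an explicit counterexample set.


τ IS a topology on X.

Axiom (T1): ∅ ∈ τ? Yes; X ∈ τ? Yes.
Axiom (T2/T3): check pairwise unions and intersections of members of τ.
All pairwise intersections and unions checked — each lies in τ. Therefore τ satisfies (T1), (T2), (T3): it IS a topology on X.


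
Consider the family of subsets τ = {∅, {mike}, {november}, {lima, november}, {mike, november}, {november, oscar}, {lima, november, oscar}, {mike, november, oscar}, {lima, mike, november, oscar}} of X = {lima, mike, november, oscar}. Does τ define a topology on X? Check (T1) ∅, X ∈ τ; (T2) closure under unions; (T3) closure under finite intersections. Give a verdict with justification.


τ is NOT a topology on X.

Axiom (T1): ∅ ∈ τ? Yes; X ∈ τ? Yes.
Axiom (T2/T3): check pairwise unions and intersections of members of τ.
Counterexample for (T2): {mike} ∪ {lima, november} = {lima, mike, november} ∉ τ. Therefore τ is NOT a topology.


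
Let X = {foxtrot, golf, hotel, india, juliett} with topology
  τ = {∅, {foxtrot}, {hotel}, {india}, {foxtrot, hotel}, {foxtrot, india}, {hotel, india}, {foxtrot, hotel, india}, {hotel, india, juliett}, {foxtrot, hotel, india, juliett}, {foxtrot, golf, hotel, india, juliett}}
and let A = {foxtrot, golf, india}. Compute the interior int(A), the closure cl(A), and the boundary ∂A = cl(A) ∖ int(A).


int(A) = {foxtrot, india}, cl(A) = {foxtrot, golf, india, juliett}, ∂A = {golf, juliett}.

Closed sets in (X, τ) are complements of opens:
  closed(X, τ) = {∅, {golf}, {foxtrot, golf}, {golf, juliett}, {foxtrot, golf, juliett}, {golf, hotel, juliett}, {golf, india, juliett}, {foxtrot, golf, hotel, juliett}, {foxtrot, golf, india, juliett}, {golf, hotel, india, juliett}, {foxtrot, golf, hotel, india, juliett}}.
int(A) = ⋃ {U ∈ τ : U ⊆ A}. Opens contained in A: ∅, {foxtrot}, {india}, {foxtrot, india}.
Taking the union of these: int(A) = {foxtrot, india}.
cl(A) = ⋂ {C closed : A ⊆ C}. Closed sets containing A: {foxtrot, golf, india, juliett}, {foxtrot, golf, hotel, india, juliett}.
Intersecting these: cl(A) = {foxtrot, golf, india, juliett}.
∂A = cl(A) ∖ int(A) = {foxtrot, golf, india, juliett} ∖ {foxtrot, india} = {golf, juliett}.


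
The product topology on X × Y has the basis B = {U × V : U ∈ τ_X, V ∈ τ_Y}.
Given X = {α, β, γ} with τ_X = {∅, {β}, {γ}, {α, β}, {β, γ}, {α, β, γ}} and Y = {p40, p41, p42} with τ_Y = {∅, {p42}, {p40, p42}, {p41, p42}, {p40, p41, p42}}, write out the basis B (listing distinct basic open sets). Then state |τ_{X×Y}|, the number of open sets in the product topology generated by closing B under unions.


Basis B = {∅ × ∅, {β} × {p42}, {γ} × {p42}, {α, β} × {p42}, {β} × {p40, p42}, {β} × {p41, p42}, {β, γ} × {p42}, {γ} × {p40, p42}, {γ} × {p41, p42}, {α, β, γ} × {p42}, {β} × {p40, p41, p42}, {γ} × {p40, p41, p42}, {α, β} × {p40, p42}, {α, β} × {p41, p42}, {β, γ} × {p40, p42}, {β, γ} × {p41, p42}, {α, β} × {p40, p41, p42}, {α, β, γ} × {p40, p42}, {α, β, γ} × {p41, p42}, {β, γ} × {p40, p41, p42}, {α, β, γ} × {p40, p41, p42}}; |τ_{X×Y}| = 70.

Enumerate products U × V with U ∈ τ_X, V ∈ τ_Y (deduplicated):
  ∅ × ∅ = {} (∅)
  {β} × {p42} = {(β,p42)}
  {γ} × {p42} = {(γ,p42)}
  {α, β} × {p42} = {(α,p42), (β,p42)}
  {β} × {p40, p42} = {(β,p40), (β,p42)}
  {β} × {p41, p42} = {(β,p41), (β,p42)}
  {β, γ} × {p42} = {(β,p42), (γ,p42)}
  {γ} × {p40, p42} = {(γ,p40), (γ,p42)}
  {γ} × {p41, p42} = {(γ,p41), (γ,p42)}
  {α, β, γ} × {p42} = {(α,p42), (β,p42), (γ,p42)}
  {β} × {p40, p41, p42} = {(β,p40), (β,p41), (β,p42)}
  {γ} × {p40, p41, p42} = {(γ,p40), (γ,p41), (γ,p42)}
  {α, β} × {p40, p42} = {(α,p40), (α,p42), (β,p40), (β,p42)}
  {α, β} × {p41, p42} = {(α,p41), (α,p42), (β,p41), (β,p42)}
  {β, γ} × {p40, p42} = {(β,p40), (β,p42), (γ,p40), (γ,p42)}
  {β, γ} × {p41, p42} = {(β,p41), (β,p42), (γ,p41), (γ,p42)}
  {α, β} × {p40, p41, p42} = {(α,p40), (α,p41), (α,p42), (β,p40), (β,p41), (β,p42)}
  {α, β, γ} × {p40, p42} = {(α,p40), (α,p42), (β,p40), (β,p42), (γ,p40), (γ,p42)}
  {α, β, γ} × {p41, p42} = {(α,p41), (α,p42), (β,p41), (β,p42), (γ,p41), (γ,p42)}
  {β, γ} × {p40, p41, p42} = {(β,p40), (β,p41), (β,p42), (γ,p40), (γ,p41), (γ,p42)}
  {α, β, γ} × {p40, p41, p42} = {(α,p40), (α,p41), (α,p42), (β,p40), (β,p41), (β,p42), (γ,p40), (γ,p41), (γ,p42)}
These 21 distinct sets form the basis B.
Close under arbitrary unions to get τ_{X×Y}; counting gives |τ_{X×Y}| = 70.


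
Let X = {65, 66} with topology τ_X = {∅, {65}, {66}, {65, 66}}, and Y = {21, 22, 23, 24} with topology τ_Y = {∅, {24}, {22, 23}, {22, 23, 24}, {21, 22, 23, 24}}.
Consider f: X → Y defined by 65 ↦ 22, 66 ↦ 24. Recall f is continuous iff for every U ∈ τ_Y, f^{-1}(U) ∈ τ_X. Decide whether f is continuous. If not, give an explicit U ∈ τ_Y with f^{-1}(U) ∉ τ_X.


f IS continuous.

Compute f^{-1}(U) for each U ∈ τ_Y:
  U = ∅: f^{-1}(U) = ∅ ∈ τ_X ✓.
  U = {24}: f^{-1}(U) = {66} ∈ τ_X ✓.
  U = {22, 23}: f^{-1}(U) = {65} ∈ τ_X ✓.
  U = {22, 23, 24}: f^{-1}(U) = {65, 66} ∈ τ_X ✓.
  U = {21, 22, 23, 24}: f^{-1}(U) = {65, 66} ∈ τ_X ✓.
Every preimage lies in τ_X, so f IS continuous.


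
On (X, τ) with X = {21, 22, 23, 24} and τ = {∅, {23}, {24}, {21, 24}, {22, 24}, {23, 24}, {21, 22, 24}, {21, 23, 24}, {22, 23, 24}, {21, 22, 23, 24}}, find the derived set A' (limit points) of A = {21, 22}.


A' = ∅

For each x ∈ X, list the open sets U ∈ τ with x ∈ U, then check whether U ∩ (A ∖ {x}) ≠ ∅ for every such U.
  x = 21: open {21, 24} ∋ x has {21, 24} ∩ (A ∖ {21}) = ∅, so x is NOT a limit point.
  x = 22: open {22, 24} ∋ x has {22, 24} ∩ (A ∖ {22}) = ∅, so x is NOT a limit point.
  x = 23: open {23} ∋ x has {23} ∩ (A ∖ {23}) = ∅, so x is NOT a limit point.
  x = 24: open {24} ∋ x has {24} ∩ (A ∖ {24}) = ∅, so x is NOT a limit point.
Collecting: A' = ∅.


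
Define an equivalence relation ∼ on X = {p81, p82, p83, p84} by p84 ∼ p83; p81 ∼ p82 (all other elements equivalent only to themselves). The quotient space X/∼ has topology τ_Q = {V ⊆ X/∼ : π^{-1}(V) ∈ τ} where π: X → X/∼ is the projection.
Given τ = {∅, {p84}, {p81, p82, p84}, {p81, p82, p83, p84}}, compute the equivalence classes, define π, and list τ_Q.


X/∼ = {[p81=p82], [p83=p84]}; |τ_Q| = 2.

Equivalence classes: [p81=p82], [p83=p84].
Quotient map π: X → X/∼ sends p81 ↦ [p81=p82], p82 ↦ [p81=p82], p83 ↦ [p83=p84], p84 ↦ [p83=p84].
For each subset V ⊆ X/∼, compute π^{-1}(V) ⊆ X and check whether π^{-1}(V) ∈ τ. V is open in τ_Q iff π^{-1}(V) ∈ τ.
  V = {}: π^{-1}(V) = ∅ ∈ τ ✓.
  V = {[p81=p82]}: π^{-1}(V) = {p81, p82} ∉ τ ✗.
  V = {[p83=p84]}: π^{-1}(V) = {p83, p84} ∉ τ ✗.
  V = {[p81=p82], [p83=p84]}: π^{-1}(V) = {p81, p82, p83, p84} ∈ τ ✓.
Open sets in the quotient: τ_Q = {{}, {[p81=p82], [p83=p84]}} (2 elements).


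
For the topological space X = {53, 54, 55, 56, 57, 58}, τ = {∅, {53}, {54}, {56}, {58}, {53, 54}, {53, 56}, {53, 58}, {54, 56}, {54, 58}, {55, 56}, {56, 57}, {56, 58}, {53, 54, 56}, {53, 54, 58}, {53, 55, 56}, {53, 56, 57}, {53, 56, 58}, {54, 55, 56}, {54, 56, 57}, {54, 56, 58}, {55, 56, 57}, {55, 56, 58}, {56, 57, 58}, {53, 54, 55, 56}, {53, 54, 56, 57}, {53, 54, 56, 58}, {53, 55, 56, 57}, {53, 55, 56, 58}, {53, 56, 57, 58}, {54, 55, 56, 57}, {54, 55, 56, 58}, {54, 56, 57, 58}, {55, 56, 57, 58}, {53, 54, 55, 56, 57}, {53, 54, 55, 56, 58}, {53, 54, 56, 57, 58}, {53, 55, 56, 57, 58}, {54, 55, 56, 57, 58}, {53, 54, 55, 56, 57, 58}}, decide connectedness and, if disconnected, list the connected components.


(X, τ) is disconnected; components = [{53}, {54}, {58}, {55, 56, 57}].

Find clopen sets (U ∈ τ with X ∖ U ∈ τ):
  U = ∅, X ∖ U = {53, 54, 55, 56, 57, 58} — both open, so U is clopen.
  U = {53}, X ∖ U = {54, 55, 56, 57, 58} — both open, so U is clopen.
  U = {54}, X ∖ U = {53, 55, 56, 57, 58} — both open, so U is clopen.
  U = {58}, X ∖ U = {53, 54, 55, 56, 57} — both open, so U is clopen.
  U = {53, 54}, X ∖ U = {55, 56, 57, 58} — both open, so U is clopen.
  U = {53, 58}, X ∖ U = {54, 55, 56, 57} — both open, so U is clopen.
  U = {54, 58}, X ∖ U = {53, 55, 56, 57} — both open, so U is clopen.
  U = {53, 54, 58}, X ∖ U = {55, 56, 57} — both open, so U is clopen.
  U = {55, 56, 57}, X ∖ U = {53, 54, 58} — both open, so U is clopen.
  U = {53, 55, 56, 57}, X ∖ U = {54, 58} — both open, so U is clopen.
  U = {54, 55, 56, 57}, X ∖ U = {53, 58} — both open, so U is clopen.
  U = {55, 56, 57, 58}, X ∖ U = {53, 54} — both open, so U is clopen.
  U = {53, 54, 55, 56, 57}, X ∖ U = {58} — both open, so U is clopen.
  U = {53, 55, 56, 57, 58}, X ∖ U = {54} — both open, so U is clopen.
  U = {54, 55, 56, 57, 58}, X ∖ U = {53} — both open, so U is clopen.
  U = {53, 54, 55, 56, 57, 58}, X ∖ U = ∅ — both open, so U is clopen.
Nontrivial clopen(s) exist: e.g. {54, 55, 56, 57, 58}. So (X, τ) is disconnected.
Compute connected components by grouping points that agree on all clopens:
  component: {53}
  component: {54}
  component: {58}
  component: {55, 56, 57}
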